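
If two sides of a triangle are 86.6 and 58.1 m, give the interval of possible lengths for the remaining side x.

By the triangle inequality, x must be less than 86.6 + 58.1 = 144.7 and greater than |86.6 − 58.1| = 28.5.

28.5 < x < 144.7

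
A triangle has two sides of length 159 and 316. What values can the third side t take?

157 < t < 475

By the triangle inequality, t must be less than 159 + 316 = 475 and greater than |159 − 316| = 157.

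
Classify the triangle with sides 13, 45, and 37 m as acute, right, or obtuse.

obtuse

Compare the square of the longest side to the sum of squares of the other two: 13² + 37² = 1538 < 2025 = 45².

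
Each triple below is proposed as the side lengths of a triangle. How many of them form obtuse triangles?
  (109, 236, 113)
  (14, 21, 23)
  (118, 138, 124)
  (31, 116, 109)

1

(109,236,113): 109+113 ≤ 236, not a triangle
(14,21,23): 14²+21² = 637 > 529 = 23² → acute
(118,138,124): 118²+124² = 29300 > 19044 = 138² → acute
(31,116,109): 31²+109² = 12842 < 13456 = 116² → obtuse
1 of the 4 is obtuse.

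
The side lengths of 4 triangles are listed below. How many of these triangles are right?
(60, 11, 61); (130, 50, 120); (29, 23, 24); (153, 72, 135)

(60,11,61): 11²+60² = 3721 = 61² → right
(130,50,120): 50²+120² = 16900 = 130² → right
(29,23,24): 23²+24² = 1105 > 841 = 29² → acute
(153,72,135): 72²+135² = 23409 = 153² → right
3 of the 4 are right.

3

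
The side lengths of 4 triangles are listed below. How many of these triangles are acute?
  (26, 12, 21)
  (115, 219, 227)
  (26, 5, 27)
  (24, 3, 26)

1

(26,12,21): 12²+21² = 585 < 676 = 26² → obtuse
(115,219,227): 115²+219² = 61186 > 51529 = 227² → acute
(26,5,27): 5²+26² = 701 < 729 = 27² → obtuse
(24,3,26): 3²+24² = 585 < 676 = 26² → obtuse
1 of the 4 is acute.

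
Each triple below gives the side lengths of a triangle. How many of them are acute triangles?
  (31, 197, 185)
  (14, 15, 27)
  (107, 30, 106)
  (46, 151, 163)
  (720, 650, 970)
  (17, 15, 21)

(31,197,185): 31²+185² = 35186 < 38809 = 197² → obtuse
(14,15,27): 14²+15² = 421 < 729 = 27² → obtuse
(107,30,106): 30²+106² = 12136 > 11449 = 107² → acute
(46,151,163): 46²+151² = 24917 < 26569 = 163² → obtuse
(720,650,970): 650²+720² = 940900 = 970² → right
(17,15,21): 15²+17² = 514 > 441 = 21² → acute
2 of the 6 are acute.

2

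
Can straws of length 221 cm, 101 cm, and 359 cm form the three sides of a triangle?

The longest side is 359, but the other two sum to only 322.
322 < 359, so the triangle inequality fails.

No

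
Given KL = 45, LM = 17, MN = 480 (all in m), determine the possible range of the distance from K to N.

The maximum is all hops collinear in one direction: 45 + 17 + 480 = 542.
The longest hop is 480; the others sum to 62. Folding the others back against it leaves at least 480 − 62 = 418.

418 ≤ KN ≤ 542 m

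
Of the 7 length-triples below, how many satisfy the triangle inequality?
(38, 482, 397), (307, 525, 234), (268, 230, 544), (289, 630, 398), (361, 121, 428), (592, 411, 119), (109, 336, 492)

3

(38,397,482): 38+397 ≤ 482 → not valid
(234,307,525): 234+307 > 525 → valid
(230,268,544): 230+268 ≤ 544 → not valid
(289,398,630): 289+398 > 630 → valid
(121,361,428): 121+361 > 428 → valid
(119,411,592): 119+411 ≤ 592 → not valid
(109,336,492): 109+336 ≤ 492 → not valid
3 of the 7 triples form a triangle.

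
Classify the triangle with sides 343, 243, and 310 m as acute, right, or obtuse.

acute

Compare the square of the longest side to the sum of squares of the other two: 243² + 310² = 155149 > 117649 = 343².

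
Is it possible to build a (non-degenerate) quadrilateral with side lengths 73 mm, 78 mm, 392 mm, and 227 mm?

For a quadrilateral, each side must be shorter than the sum of the others.
Here the longest side is 392, but the remaining 3 sides sum to only 378.

No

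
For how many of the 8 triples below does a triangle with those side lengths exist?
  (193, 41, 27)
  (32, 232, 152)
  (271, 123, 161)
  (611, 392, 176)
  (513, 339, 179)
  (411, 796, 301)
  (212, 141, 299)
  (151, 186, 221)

(27,41,193): 27+41 ≤ 193 → not valid
(32,152,232): 32+152 ≤ 232 → not valid
(123,161,271): 123+161 > 271 → valid
(176,392,611): 176+392 ≤ 611 → not valid
(179,339,513): 179+339 > 513 → valid
(301,411,796): 301+411 ≤ 796 → not valid
(141,212,299): 141+212 > 299 → valid
(151,186,221): 151+186 > 221 → valid
4 of the 8 triples form a triangle.

4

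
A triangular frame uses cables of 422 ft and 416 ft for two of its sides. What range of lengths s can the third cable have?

6 < s < 838

By the triangle inequality, s must be less than 422 + 416 = 838 and greater than |422 − 416| = 6.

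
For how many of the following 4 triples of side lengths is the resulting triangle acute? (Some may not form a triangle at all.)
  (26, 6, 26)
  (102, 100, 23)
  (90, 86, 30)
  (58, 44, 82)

(26,6,26): 6²+26² = 712 > 676 = 26² → acute
(102,100,23): 23²+100² = 10529 > 10404 = 102² → acute
(90,86,30): 30²+86² = 8296 > 8100 = 90² → acute
(58,44,82): 44²+58² = 5300 < 6724 = 82² → obtuse
3 of the 4 are acute.

3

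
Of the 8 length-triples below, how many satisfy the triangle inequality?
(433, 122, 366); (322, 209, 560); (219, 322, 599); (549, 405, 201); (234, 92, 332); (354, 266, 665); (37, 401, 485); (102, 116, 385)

2

(122,366,433): 122+366 > 433 → valid
(209,322,560): 209+322 ≤ 560 → not valid
(219,322,599): 219+322 ≤ 599 → not valid
(201,405,549): 201+405 > 549 → valid
(92,234,332): 92+234 ≤ 332 → not valid
(266,354,665): 266+354 ≤ 665 → not valid
(37,401,485): 37+401 ≤ 485 → not valid
(102,116,385): 102+116 ≤ 385 → not valid
2 of the 8 triples form a triangle.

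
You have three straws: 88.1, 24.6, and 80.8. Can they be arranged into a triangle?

The longest side is 88.1, and the other two sum to 105.4.
Since 105.4 > 88.1, the triangle inequality holds.

Yes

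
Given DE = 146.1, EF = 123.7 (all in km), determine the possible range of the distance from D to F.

22.4 ≤ DF ≤ 269.8 km

By the triangle inequality, |146.1 − 123.7| ≤ DF ≤ 146.1 + 123.7.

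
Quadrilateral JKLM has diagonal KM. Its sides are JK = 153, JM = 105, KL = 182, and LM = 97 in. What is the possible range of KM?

From triangle JKM: |153 − 105| < KM < 153 + 105, i.e. 48 < KM < 258.
From triangle LKM: 85 < KM < 279.
Both must hold, so KM lies in the intersection.

85 < KM < 258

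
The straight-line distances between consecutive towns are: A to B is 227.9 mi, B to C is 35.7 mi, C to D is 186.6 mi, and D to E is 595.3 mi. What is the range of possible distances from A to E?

145.1 ≤ AE ≤ 1045.5 mi

The maximum is all hops collinear in one direction: 227.9 + 35.7 + 186.6 + 595.3 = 1045.5.
The longest hop is 595.3; the others sum to 450.2. Folding the others back against it leaves at least 595.3 − 450.2 = 145.1.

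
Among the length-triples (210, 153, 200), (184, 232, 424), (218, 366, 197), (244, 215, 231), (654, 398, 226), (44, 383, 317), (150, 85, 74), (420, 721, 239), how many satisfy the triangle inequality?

(153,200,210): 153+200 > 210 → valid
(184,232,424): 184+232 ≤ 424 → not valid
(197,218,366): 197+218 > 366 → valid
(215,231,244): 215+231 > 244 → valid
(226,398,654): 226+398 ≤ 654 → not valid
(44,317,383): 44+317 ≤ 383 → not valid
(74,85,150): 74+85 > 150 → valid
(239,420,721): 239+420 ≤ 721 → not valid
4 of the 8 triples form a triangle.

4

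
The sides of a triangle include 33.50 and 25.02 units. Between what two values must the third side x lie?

8.48 < x < 58.52

By the triangle inequality, x must be less than 33.50 + 25.02 = 58.52 and greater than |33.50 − 25.02| = 8.48.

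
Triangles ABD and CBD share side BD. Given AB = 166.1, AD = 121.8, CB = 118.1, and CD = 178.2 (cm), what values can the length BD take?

60.1 < BD < 287.9

From triangle ABD: |166.1 − 121.8| < BD < 166.1 + 121.8, i.e. 44.3 < BD < 287.9.
From triangle CBD: 60.1 < BD < 296.3.
Both must hold, so BD lies in the intersection.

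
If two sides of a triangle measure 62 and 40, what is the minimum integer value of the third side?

The third side must be strictly greater than |62 − 40| = 22.
The smallest integer above 22 is 23.

23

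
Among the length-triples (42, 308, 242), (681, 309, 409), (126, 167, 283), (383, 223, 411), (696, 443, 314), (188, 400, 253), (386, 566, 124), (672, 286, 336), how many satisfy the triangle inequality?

(42,242,308): 42+242 ≤ 308 → not valid
(309,409,681): 309+409 > 681 → valid
(126,167,283): 126+167 > 283 → valid
(223,383,411): 223+383 > 411 → valid
(314,443,696): 314+443 > 696 → valid
(188,253,400): 188+253 > 400 → valid
(124,386,566): 124+386 ≤ 566 → not valid
(286,336,672): 286+336 ≤ 672 → not valid
5 of the 8 triples form a triangle.

5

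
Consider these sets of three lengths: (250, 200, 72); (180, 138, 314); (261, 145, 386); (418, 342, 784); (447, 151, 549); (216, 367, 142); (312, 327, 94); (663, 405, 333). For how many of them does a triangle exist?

(72,200,250): 72+200 > 250 → valid
(138,180,314): 138+180 > 314 → valid
(145,261,386): 145+261 > 386 → valid
(342,418,784): 342+418 ≤ 784 → not valid
(151,447,549): 151+447 > 549 → valid
(142,216,367): 142+216 ≤ 367 → not valid
(94,312,327): 94+312 > 327 → valid
(333,405,663): 333+405 > 663 → valid
6 of the 8 triples form a triangle.

6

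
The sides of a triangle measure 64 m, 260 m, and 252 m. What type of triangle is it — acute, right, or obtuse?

right

Compare the square of the longest side to the sum of squares of the other two: 64² + 252² = 67600 = 260².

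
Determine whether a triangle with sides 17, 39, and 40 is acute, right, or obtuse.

acute

Compare the square of the longest side to the sum of squares of the other two: 17² + 39² = 1810 > 1600 = 40².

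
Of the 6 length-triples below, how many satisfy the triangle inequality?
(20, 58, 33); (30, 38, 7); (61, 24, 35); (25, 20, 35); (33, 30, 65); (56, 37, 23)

(20,33,58): 20+33 ≤ 58 → not valid
(7,30,38): 7+30 ≤ 38 → not valid
(24,35,61): 24+35 ≤ 61 → not valid
(20,25,35): 20+25 > 35 → valid
(30,33,65): 30+33 ≤ 65 → not valid
(23,37,56): 23+37 > 56 → valid
2 of the 6 triples form a triangle.

2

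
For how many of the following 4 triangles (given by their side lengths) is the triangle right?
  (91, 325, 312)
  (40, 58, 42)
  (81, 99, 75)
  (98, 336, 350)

3

(91,325,312): 91²+312² = 105625 = 325² → right
(40,58,42): 40²+42² = 3364 = 58² → right
(81,99,75): 75²+81² = 12186 > 9801 = 99² → acute
(98,336,350): 98²+336² = 122500 = 350² → right
3 of the 4 are right.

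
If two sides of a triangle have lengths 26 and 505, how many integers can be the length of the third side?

51

The third side lies in the open interval (479, 531).
Integers from 480 to 530 inclusive: 530 − 480 + 1 = 51.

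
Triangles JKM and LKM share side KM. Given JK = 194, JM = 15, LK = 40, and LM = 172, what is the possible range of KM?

179 < KM < 209

From triangle JKM: |194 − 15| < KM < 194 + 15, i.e. 179 < KM < 209.
From triangle LKM: 132 < KM < 212.
Both must hold, so KM lies in the intersection.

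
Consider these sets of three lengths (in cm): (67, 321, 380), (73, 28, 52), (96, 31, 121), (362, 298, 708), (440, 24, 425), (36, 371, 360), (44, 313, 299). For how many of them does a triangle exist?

6

(67,321,380): 67+321 > 380 → valid
(28,52,73): 28+52 > 73 → valid
(31,96,121): 31+96 > 121 → valid
(298,362,708): 298+362 ≤ 708 → not valid
(24,425,440): 24+425 > 440 → valid
(36,360,371): 36+360 > 371 → valid
(44,299,313): 44+299 > 313 → valid
6 of the 7 triples form a triangle.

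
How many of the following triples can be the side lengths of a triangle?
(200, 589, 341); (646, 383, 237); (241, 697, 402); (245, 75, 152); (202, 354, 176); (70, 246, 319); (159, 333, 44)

1

(200,341,589): 200+341 ≤ 589 → not valid
(237,383,646): 237+383 ≤ 646 → not valid
(241,402,697): 241+402 ≤ 697 → not valid
(75,152,245): 75+152 ≤ 245 → not valid
(176,202,354): 176+202 > 354 → valid
(70,246,319): 70+246 ≤ 319 → not valid
(44,159,333): 44+159 ≤ 333 → not valid
1 of the 7 triples forms a triangle.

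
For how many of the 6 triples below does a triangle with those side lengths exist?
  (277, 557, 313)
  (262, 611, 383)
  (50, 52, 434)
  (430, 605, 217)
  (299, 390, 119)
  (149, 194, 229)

(277,313,557): 277+313 > 557 → valid
(262,383,611): 262+383 > 611 → valid
(50,52,434): 50+52 ≤ 434 → not valid
(217,430,605): 217+430 > 605 → valid
(119,299,390): 119+299 > 390 → valid
(149,194,229): 149+194 > 229 → valid
5 of the 6 triples form a triangle.

5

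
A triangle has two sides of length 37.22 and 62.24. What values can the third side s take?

25.02 < s < 99.46

By the triangle inequality, s must be less than 37.22 + 62.24 = 99.46 and greater than |37.22 − 62.24| = 25.02.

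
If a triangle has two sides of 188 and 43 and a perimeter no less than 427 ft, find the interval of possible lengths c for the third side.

196 ≤ c < 231 ft

Triangle inequality alone gives 145 < c < 231.
The perimeter condition gives c ≥ 427 − 188 − 43 = 196.
Intersecting the two: 196 ≤ c < 231.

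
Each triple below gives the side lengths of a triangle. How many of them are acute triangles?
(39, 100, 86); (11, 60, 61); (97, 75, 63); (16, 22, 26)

(39,100,86): 39²+86² = 8917 < 10000 = 100² → obtuse
(11,60,61): 11²+60² = 3721 = 61² → right
(97,75,63): 63²+75² = 9594 > 9409 = 97² → acute
(16,22,26): 16²+22² = 740 > 676 = 26² → acute
2 of the 4 are acute.

2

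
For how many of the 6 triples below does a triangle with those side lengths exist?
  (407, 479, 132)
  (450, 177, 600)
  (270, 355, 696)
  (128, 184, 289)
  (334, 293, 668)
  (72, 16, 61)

(132,407,479): 132+407 > 479 → valid
(177,450,600): 177+450 > 600 → valid
(270,355,696): 270+355 ≤ 696 → not valid
(128,184,289): 128+184 > 289 → valid
(293,334,668): 293+334 ≤ 668 → not valid
(16,61,72): 16+61 > 72 → valid
4 of the 6 triples form a triangle.

4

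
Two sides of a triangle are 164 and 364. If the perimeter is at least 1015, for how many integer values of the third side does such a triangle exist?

41

Triangle inequality: 200 < x < 528. Perimeter ≥ 1015 gives x ≥ 1015 − 164 − 364 = 487.
So 487 ≤ x < 528; integers 487 through 527: 41 values.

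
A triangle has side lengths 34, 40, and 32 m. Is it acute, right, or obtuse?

acute

Compare the square of the longest side to the sum of squares of the other two: 32² + 34² = 2180 > 1600 = 40².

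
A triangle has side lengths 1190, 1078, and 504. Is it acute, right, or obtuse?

right

Compare the square of the longest side to the sum of squares of the other two: 504² + 1078² = 1416100 = 1190².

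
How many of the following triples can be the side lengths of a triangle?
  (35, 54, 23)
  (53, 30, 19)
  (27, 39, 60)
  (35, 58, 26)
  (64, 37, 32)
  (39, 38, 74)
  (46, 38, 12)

(23,35,54): 23+35 > 54 → valid
(19,30,53): 19+30 ≤ 53 → not valid
(27,39,60): 27+39 > 60 → valid
(26,35,58): 26+35 > 58 → valid
(32,37,64): 32+37 > 64 → valid
(38,39,74): 38+39 > 74 → valid
(12,38,46): 12+38 > 46 → valid
6 of the 7 triples form a triangle.

6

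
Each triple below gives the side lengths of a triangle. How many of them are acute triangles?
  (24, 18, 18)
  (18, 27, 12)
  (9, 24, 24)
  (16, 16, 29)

2

(24,18,18): 18²+18² = 648 > 576 = 24² → acute
(18,27,12): 12²+18² = 468 < 729 = 27² → obtuse
(9,24,24): 9²+24² = 657 > 576 = 24² → acute
(16,16,29): 16²+16² = 512 < 841 = 29² → obtuse
2 of the 4 are acute.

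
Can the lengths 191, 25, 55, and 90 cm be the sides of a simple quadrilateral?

For a quadrilateral, each side must be shorter than the sum of the others.
Here the longest side is 191, but the remaining 3 sides sum to only 170.

No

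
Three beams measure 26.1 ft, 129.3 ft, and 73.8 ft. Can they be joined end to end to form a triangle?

No

The longest side is 129.3, but the other two sum to only 99.9.
99.9 < 129.3, so the triangle inequality fails.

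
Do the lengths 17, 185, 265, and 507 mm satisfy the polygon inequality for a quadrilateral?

For a quadrilateral, each side must be shorter than the sum of the others.
Here the longest side is 507, but the remaining 3 sides sum to only 467.

No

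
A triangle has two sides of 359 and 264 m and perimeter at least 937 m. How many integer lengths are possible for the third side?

309

Triangle inequality: 95 < x < 623. Perimeter ≥ 937 gives x ≥ 937 − 359 − 264 = 314.
So 314 ≤ x < 623; integers 314 through 622: 309 values.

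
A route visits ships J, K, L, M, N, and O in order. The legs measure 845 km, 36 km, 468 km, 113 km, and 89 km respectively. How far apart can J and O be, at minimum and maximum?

The maximum is all hops collinear in one direction: 845 + 36 + 468 + 113 + 89 = 1551.
The longest hop is 845; the others sum to 706. Folding the others back against it leaves at least 845 − 706 = 139.

139 ≤ JO ≤ 1551 km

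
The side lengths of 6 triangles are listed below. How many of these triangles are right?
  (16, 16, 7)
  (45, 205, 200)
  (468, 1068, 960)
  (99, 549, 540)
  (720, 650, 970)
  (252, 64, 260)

5

(16,16,7): 7²+16² = 305 > 256 = 16² → acute
(45,205,200): 45²+200² = 42025 = 205² → right
(468,1068,960): 468²+960² = 1140624 = 1068² → right
(99,549,540): 99²+540² = 301401 = 549² → right
(720,650,970): 650²+720² = 940900 = 970² → right
(252,64,260): 64²+252² = 67600 = 260² → right
5 of the 6 are right.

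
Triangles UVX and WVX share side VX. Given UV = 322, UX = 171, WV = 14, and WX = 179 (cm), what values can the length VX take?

165 < VX < 193

From triangle UVX: |322 − 171| < VX < 322 + 171, i.e. 151 < VX < 493.
From triangle WVX: 165 < VX < 193.
Both must hold, so VX lies in the intersection.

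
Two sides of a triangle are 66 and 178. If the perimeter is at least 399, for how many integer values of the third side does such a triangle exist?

Triangle inequality: 112 < x < 244. Perimeter ≥ 399 gives x ≥ 399 − 66 − 178 = 155.
So 155 ≤ x < 244; integers 155 through 243: 89 values.

89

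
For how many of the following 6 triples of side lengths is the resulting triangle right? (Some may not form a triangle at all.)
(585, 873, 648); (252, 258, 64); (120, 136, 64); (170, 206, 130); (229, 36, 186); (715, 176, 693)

(585,873,648): 585²+648² = 762129 = 873² → right
(252,258,64): 64²+252² = 67600 > 66564 = 258² → acute
(120,136,64): 64²+120² = 18496 = 136² → right
(170,206,130): 130²+170² = 45800 > 42436 = 206² → acute
(229,36,186): 36+186 ≤ 229, not a triangle
(715,176,693): 176²+693² = 511225 = 715² → right
3 of the 6 are right.

3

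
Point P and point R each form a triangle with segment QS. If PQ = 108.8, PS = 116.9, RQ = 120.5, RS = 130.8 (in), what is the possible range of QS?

From triangle PQS: |108.8 − 116.9| < QS < 108.8 + 116.9, i.e. 8.1 < QS < 225.7.
From triangle RQS: 10.3 < QS < 251.3.
Both must hold, so QS lies in the intersection.

10.3 < QS < 225.7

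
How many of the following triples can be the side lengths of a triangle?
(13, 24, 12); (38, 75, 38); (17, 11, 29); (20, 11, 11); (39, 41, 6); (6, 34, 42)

(12,13,24): 12+13 > 24 → valid
(38,38,75): 38+38 > 75 → valid
(11,17,29): 11+17 ≤ 29 → not valid
(11,11,20): 11+11 > 20 → valid
(6,39,41): 6+39 > 41 → valid
(6,34,42): 6+34 ≤ 42 → not valid
4 of the 6 triples form a triangle.

4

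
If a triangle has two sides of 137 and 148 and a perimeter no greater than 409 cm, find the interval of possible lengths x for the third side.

Triangle inequality alone gives 11 < x < 285.
The perimeter condition gives x ≤ 409 − 137 − 148 = 124.
Intersecting the two: 11 < x ≤ 124.

11 < x ≤ 124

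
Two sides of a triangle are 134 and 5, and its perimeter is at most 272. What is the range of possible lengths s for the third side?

Triangle inequality alone gives 129 < s < 139.
The perimeter condition gives s ≤ 272 − 134 − 5 = 133.
Intersecting the two: 129 < s ≤ 133.

129 < s ≤ 133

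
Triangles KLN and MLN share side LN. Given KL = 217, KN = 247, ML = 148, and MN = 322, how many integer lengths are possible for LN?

From triangle KLN: 30 < LN < 464.
From triangle MLN: 174 < LN < 470.
Intersection: 174 < LN < 464, so integers 175 through 463: 289 values.

289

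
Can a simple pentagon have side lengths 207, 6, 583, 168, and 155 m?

No

For a pentagon, each side must be shorter than the sum of the others.
Here the longest side is 583, but the remaining 4 sides sum to only 536.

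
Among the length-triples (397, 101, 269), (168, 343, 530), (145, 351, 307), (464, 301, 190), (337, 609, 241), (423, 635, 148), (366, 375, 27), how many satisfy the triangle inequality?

3

(101,269,397): 101+269 ≤ 397 → not valid
(168,343,530): 168+343 ≤ 530 → not valid
(145,307,351): 145+307 > 351 → valid
(190,301,464): 190+301 > 464 → valid
(241,337,609): 241+337 ≤ 609 → not valid
(148,423,635): 148+423 ≤ 635 → not valid
(27,366,375): 27+366 > 375 → valid
3 of the 7 triples form a triangle.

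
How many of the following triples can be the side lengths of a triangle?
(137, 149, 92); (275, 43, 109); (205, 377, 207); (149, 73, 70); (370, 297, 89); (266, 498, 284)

4

(92,137,149): 92+137 > 149 → valid
(43,109,275): 43+109 ≤ 275 → not valid
(205,207,377): 205+207 > 377 → valid
(70,73,149): 70+73 ≤ 149 → not valid
(89,297,370): 89+297 > 370 → valid
(266,284,498): 266+284 > 498 → valid
4 of the 6 triples form a triangle.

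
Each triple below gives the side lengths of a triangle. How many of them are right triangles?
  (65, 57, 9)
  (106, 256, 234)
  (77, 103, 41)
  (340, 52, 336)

(65,57,9): 9²+57² = 3330 < 4225 = 65² → obtuse
(106,256,234): 106²+234² = 65992 > 65536 = 256² → acute
(77,103,41): 41²+77² = 7610 < 10609 = 103² → obtuse
(340,52,336): 52²+336² = 115600 = 340² → right
1 of the 4 is right.

1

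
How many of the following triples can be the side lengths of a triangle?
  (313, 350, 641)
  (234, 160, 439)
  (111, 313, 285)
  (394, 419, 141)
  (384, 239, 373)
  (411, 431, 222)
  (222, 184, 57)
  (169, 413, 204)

(313,350,641): 313+350 > 641 → valid
(160,234,439): 160+234 ≤ 439 → not valid
(111,285,313): 111+285 > 313 → valid
(141,394,419): 141+394 > 419 → valid
(239,373,384): 239+373 > 384 → valid
(222,411,431): 222+411 > 431 → valid
(57,184,222): 57+184 > 222 → valid
(169,204,413): 169+204 ≤ 413 → not valid
6 of the 8 triples form a triangle.

6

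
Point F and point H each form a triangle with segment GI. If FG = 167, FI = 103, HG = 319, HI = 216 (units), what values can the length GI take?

From triangle FGI: |167 − 103| < GI < 167 + 103, i.e. 64 < GI < 270.
From triangle HGI: 103 < GI < 535.
Both must hold, so GI lies in the intersection.

103 < GI < 270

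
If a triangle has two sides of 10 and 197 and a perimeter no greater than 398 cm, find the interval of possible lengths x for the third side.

Triangle inequality alone gives 187 < x < 207.
The perimeter condition gives x ≤ 398 − 10 − 197 = 191.
Intersecting the two: 187 < x ≤ 191.

187 < x ≤ 191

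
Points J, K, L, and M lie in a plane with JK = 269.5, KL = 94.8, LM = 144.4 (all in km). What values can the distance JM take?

30.3 ≤ JM ≤ 508.7 km

The maximum is all hops collinear in one direction: 269.5 + 94.8 + 144.4 = 508.7.
The longest hop is 269.5; the others sum to 239.2. Folding the others back against it leaves at least 269.5 − 239.2 = 30.3.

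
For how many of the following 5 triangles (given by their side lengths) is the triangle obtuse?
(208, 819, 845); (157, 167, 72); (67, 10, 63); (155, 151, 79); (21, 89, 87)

(208,819,845): 208²+819² = 714025 = 845² → right
(157,167,72): 72²+157² = 29833 > 27889 = 167² → acute
(67,10,63): 10²+63² = 4069 < 4489 = 67² → obtuse
(155,151,79): 79²+151² = 29042 > 24025 = 155² → acute
(21,89,87): 21²+87² = 8010 > 7921 = 89² → acute
1 of the 5 is obtuse.

1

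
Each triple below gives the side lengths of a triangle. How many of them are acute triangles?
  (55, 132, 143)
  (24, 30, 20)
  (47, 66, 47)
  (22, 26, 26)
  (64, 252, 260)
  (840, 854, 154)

(55,132,143): 55²+132² = 20449 = 143² → right
(24,30,20): 20²+24² = 976 > 900 = 30² → acute
(47,66,47): 47²+47² = 4418 > 4356 = 66² → acute
(22,26,26): 22²+26² = 1160 > 676 = 26² → acute
(64,252,260): 64²+252² = 67600 = 260² → right
(840,854,154): 154²+840² = 729316 = 854² → right
3 of the 6 are acute.

3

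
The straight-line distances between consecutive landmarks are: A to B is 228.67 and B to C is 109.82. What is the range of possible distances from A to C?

By the triangle inequality, |228.67 − 109.82| ≤ AC ≤ 228.67 + 109.82.

118.85 ≤ AC ≤ 338.49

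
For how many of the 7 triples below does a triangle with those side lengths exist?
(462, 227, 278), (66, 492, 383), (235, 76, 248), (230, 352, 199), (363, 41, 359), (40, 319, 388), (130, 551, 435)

(227,278,462): 227+278 > 462 → valid
(66,383,492): 66+383 ≤ 492 → not valid
(76,235,248): 76+235 > 248 → valid
(199,230,352): 199+230 > 352 → valid
(41,359,363): 41+359 > 363 → valid
(40,319,388): 40+319 ≤ 388 → not valid
(130,435,551): 130+435 > 551 → valid
5 of the 7 triples form a triangle.

5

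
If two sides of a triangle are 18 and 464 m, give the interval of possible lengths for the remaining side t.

By the triangle inequality, t must be less than 18 + 464 = 482 and greater than |18 − 464| = 446.

446 < t < 482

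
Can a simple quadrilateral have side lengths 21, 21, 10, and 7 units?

A quadrilateral exists iff every side is shorter than the sum of the others — equivalently, the longest side is less than the sum of the rest.
Longest side 21 < 38 (sum of the remaining 3), so yes.

Yes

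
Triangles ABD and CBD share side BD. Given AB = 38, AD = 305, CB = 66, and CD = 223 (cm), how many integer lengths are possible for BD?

From triangle ABD: 267 < BD < 343.
From triangle CBD: 157 < BD < 289.
Intersection: 267 < BD < 289, so integers 268 through 288: 21 values.

21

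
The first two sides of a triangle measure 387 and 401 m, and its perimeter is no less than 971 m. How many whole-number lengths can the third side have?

605

Triangle inequality: 14 < x < 788. Perimeter ≥ 971 gives x ≥ 971 − 387 − 401 = 183.
So 183 ≤ x < 788; integers 183 through 787: 605 values.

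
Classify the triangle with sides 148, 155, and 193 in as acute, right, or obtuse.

acute

Compare the square of the longest side to the sum of squares of the other two: 148² + 155² = 45929 > 37249 = 193².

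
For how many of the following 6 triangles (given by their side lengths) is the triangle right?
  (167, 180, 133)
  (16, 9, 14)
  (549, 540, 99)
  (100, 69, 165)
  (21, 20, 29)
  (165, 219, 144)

3

(167,180,133): 133²+167² = 45578 > 32400 = 180² → acute
(16,9,14): 9²+14² = 277 > 256 = 16² → acute
(549,540,99): 99²+540² = 301401 = 549² → right
(100,69,165): 69²+100² = 14761 < 27225 = 165² → obtuse
(21,20,29): 20²+21² = 841 = 29² → right
(165,219,144): 144²+165² = 47961 = 219² → right
3 of the 6 are right.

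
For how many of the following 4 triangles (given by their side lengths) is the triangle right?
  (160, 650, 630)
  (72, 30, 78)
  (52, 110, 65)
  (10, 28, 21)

(160,650,630): 160²+630² = 422500 = 650² → right
(72,30,78): 30²+72² = 6084 = 78² → right
(52,110,65): 52²+65² = 6929 < 12100 = 110² → obtuse
(10,28,21): 10²+21² = 541 < 784 = 28² → obtuse
2 of the 4 are right.

2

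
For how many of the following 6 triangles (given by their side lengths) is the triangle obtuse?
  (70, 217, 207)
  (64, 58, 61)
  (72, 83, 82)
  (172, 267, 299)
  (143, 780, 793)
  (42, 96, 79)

1

(70,217,207): 70²+207² = 47749 > 47089 = 217² → acute
(64,58,61): 58²+61² = 7085 > 4096 = 64² → acute
(72,83,82): 72²+82² = 11908 > 6889 = 83² → acute
(172,267,299): 172²+267² = 100873 > 89401 = 299² → acute
(143,780,793): 143²+780² = 628849 = 793² → right
(42,96,79): 42²+79² = 8005 < 9216 = 96² → obtuse
1 of the 6 is obtuse.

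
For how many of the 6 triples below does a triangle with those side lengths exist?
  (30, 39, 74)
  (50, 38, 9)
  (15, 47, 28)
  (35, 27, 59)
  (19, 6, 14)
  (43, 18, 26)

(30,39,74): 30+39 ≤ 74 → not valid
(9,38,50): 9+38 ≤ 50 → not valid
(15,28,47): 15+28 ≤ 47 → not valid
(27,35,59): 27+35 > 59 → valid
(6,14,19): 6+14 > 19 → valid
(18,26,43): 18+26 > 43 → valid
3 of the 6 triples form a triangle.

3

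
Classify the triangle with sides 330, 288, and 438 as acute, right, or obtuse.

Compare the square of the longest side to the sum of squares of the other two: 288² + 330² = 191844 = 438².

right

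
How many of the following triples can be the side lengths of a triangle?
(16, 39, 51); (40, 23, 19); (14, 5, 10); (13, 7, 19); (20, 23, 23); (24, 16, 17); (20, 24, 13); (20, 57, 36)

(16,39,51): 16+39 > 51 → valid
(19,23,40): 19+23 > 40 → valid
(5,10,14): 5+10 > 14 → valid
(7,13,19): 7+13 > 19 → valid
(20,23,23): 20+23 > 23 → valid
(16,17,24): 16+17 > 24 → valid
(13,20,24): 13+20 > 24 → valid
(20,36,57): 20+36 ≤ 57 → not valid
7 of the 8 triples form a triangle.

7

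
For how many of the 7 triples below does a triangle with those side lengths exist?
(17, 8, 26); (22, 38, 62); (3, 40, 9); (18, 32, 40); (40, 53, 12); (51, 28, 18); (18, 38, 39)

(8,17,26): 8+17 ≤ 26 → not valid
(22,38,62): 22+38 ≤ 62 → not valid
(3,9,40): 3+9 ≤ 40 → not valid
(18,32,40): 18+32 > 40 → valid
(12,40,53): 12+40 ≤ 53 → not valid
(18,28,51): 18+28 ≤ 51 → not valid
(18,38,39): 18+38 > 39 → valid
2 of the 7 triples form a triangle.

2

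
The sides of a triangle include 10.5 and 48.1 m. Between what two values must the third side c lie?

By the triangle inequality, c must be less than 10.5 + 48.1 = 58.6 and greater than |10.5 − 48.1| = 37.6.

37.6 < c < 58.6 (m)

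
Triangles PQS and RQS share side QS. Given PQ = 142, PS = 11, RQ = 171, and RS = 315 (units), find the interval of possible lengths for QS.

From triangle PQS: |142 − 11| < QS < 142 + 11, i.e. 131 < QS < 153.
From triangle RQS: 144 < QS < 486.
Both must hold, so QS lies in the intersection.

144 < QS < 153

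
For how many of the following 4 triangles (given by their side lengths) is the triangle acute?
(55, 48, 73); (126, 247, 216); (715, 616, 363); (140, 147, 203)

(55,48,73): 48²+55² = 5329 = 73² → right
(126,247,216): 126²+216² = 62532 > 61009 = 247² → acute
(715,616,363): 363²+616² = 511225 = 715² → right
(140,147,203): 140²+147² = 41209 = 203² → right
1 of the 4 is acute.

1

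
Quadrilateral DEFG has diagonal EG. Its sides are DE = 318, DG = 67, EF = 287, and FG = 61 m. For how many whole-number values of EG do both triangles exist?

From triangle DEG: 251 < EG < 385.
From triangle FEG: 226 < EG < 348.
Intersection: 251 < EG < 348, so integers 252 through 347: 96 values.

96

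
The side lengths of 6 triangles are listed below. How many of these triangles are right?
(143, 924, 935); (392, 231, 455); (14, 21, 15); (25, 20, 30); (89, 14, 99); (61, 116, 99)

2

(143,924,935): 143²+924² = 874225 = 935² → right
(392,231,455): 231²+392² = 207025 = 455² → right
(14,21,15): 14²+15² = 421 < 441 = 21² → obtuse
(25,20,30): 20²+25² = 1025 > 900 = 30² → acute
(89,14,99): 14²+89² = 8117 < 9801 = 99² → obtuse
(61,116,99): 61²+99² = 13522 > 13456 = 116² → acute
2 of the 6 are right.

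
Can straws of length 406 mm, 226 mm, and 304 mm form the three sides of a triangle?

The longest side is 406, and the other two sum to 530.
Since 530 > 406, the triangle inequality holds.

Yes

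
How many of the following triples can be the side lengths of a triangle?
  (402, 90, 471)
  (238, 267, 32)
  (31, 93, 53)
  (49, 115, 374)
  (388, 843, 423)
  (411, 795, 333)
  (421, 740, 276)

2

(90,402,471): 90+402 > 471 → valid
(32,238,267): 32+238 > 267 → valid
(31,53,93): 31+53 ≤ 93 → not valid
(49,115,374): 49+115 ≤ 374 → not valid
(388,423,843): 388+423 ≤ 843 → not valid
(333,411,795): 333+411 ≤ 795 → not valid
(276,421,740): 276+421 ≤ 740 → not valid
2 of the 7 triples form a triangle.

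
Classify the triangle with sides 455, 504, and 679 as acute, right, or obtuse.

Compare the square of the longest side to the sum of squares of the other two: 455² + 504² = 461041 = 679².

right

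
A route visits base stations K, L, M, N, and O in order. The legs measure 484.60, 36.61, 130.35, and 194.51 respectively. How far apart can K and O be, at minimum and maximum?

123.13 ≤ KO ≤ 846.07

The maximum is all hops collinear in one direction: 484.60 + 36.61 + 130.35 + 194.51 = 846.07.
The longest hop is 484.60; the others sum to 361.47. Folding the others back against it leaves at least 484.60 − 361.47 = 123.13.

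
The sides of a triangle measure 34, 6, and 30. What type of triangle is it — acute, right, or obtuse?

Compare the square of the longest side to the sum of squares of the other two: 6² + 30² = 936 < 1156 = 34².

obtuse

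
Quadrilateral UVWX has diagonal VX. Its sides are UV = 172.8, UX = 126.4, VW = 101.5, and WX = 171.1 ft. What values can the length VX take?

69.6 < VX < 272.6

From triangle UVX: |172.8 − 126.4| < VX < 172.8 + 126.4, i.e. 46.4 < VX < 299.2.
From triangle WVX: 69.6 < VX < 272.6.
Both must hold, so VX lies in the intersection.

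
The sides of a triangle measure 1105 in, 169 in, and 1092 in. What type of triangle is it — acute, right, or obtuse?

Compare the square of the longest side to the sum of squares of the other two: 169² + 1092² = 1221025 = 1105².

right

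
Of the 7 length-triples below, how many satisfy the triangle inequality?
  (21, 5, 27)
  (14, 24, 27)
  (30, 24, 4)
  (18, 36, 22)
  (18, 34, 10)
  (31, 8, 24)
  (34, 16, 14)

(5,21,27): 5+21 ≤ 27 → not valid
(14,24,27): 14+24 > 27 → valid
(4,24,30): 4+24 ≤ 30 → not valid
(18,22,36): 18+22 > 36 → valid
(10,18,34): 10+18 ≤ 34 → not valid
(8,24,31): 8+24 > 31 → valid
(14,16,34): 14+16 ≤ 34 → not valid
3 of the 7 triples form a triangle.

3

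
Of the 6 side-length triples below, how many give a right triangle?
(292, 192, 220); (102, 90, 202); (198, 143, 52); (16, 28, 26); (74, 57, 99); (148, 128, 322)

1

(292,192,220): 192²+220² = 85264 = 292² → right
(102,90,202): 90+102 ≤ 202, not a triangle
(198,143,52): 52+143 ≤ 198, not a triangle
(16,28,26): 16²+26² = 932 > 784 = 28² → acute
(74,57,99): 57²+74² = 8725 < 9801 = 99² → obtuse
(148,128,322): 128+148 ≤ 322, not a triangle
1 of the 6 is right.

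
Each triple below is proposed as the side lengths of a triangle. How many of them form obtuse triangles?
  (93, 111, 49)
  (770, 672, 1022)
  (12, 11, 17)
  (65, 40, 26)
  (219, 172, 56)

4

(93,111,49): 49²+93² = 11050 < 12321 = 111² → obtuse
(770,672,1022): 672²+770² = 1044484 = 1022² → right
(12,11,17): 11²+12² = 265 < 289 = 17² → obtuse
(65,40,26): 26²+40² = 2276 < 4225 = 65² → obtuse
(219,172,56): 56²+172² = 32720 < 47961 = 219² → obtuse
4 of the 5 are obtuse.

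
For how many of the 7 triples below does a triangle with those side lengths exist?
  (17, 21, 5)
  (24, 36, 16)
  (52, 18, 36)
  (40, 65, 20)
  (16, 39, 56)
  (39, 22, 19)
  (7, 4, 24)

4

(5,17,21): 5+17 > 21 → valid
(16,24,36): 16+24 > 36 → valid
(18,36,52): 18+36 > 52 → valid
(20,40,65): 20+40 ≤ 65 → not valid
(16,39,56): 16+39 ≤ 56 → not valid
(19,22,39): 19+22 > 39 → valid
(4,7,24): 4+7 ≤ 24 → not valid
4 of the 7 triples form a triangle.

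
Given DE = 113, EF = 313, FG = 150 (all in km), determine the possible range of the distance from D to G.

The maximum is all hops collinear in one direction: 113 + 313 + 150 = 576.
The longest hop is 313; the others sum to 263. Folding the others back against it leaves at least 313 − 263 = 50.

50 ≤ DG ≤ 576 km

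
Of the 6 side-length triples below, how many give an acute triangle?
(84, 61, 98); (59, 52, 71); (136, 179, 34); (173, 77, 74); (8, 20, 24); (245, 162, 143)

2

(84,61,98): 61²+84² = 10777 > 9604 = 98² → acute
(59,52,71): 52²+59² = 6185 > 5041 = 71² → acute
(136,179,34): 34+136 ≤ 179, not a triangle
(173,77,74): 74+77 ≤ 173, not a triangle
(8,20,24): 8²+20² = 464 < 576 = 24² → obtuse
(245,162,143): 143²+162² = 46693 < 60025 = 245² → obtuse
2 of the 6 are acute.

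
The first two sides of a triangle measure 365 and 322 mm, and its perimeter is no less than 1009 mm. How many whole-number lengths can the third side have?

Triangle inequality: 43 < x < 687. Perimeter ≥ 1009 gives x ≥ 1009 − 365 − 322 = 322.
So 322 ≤ x < 687; integers 322 through 686: 365 values.

365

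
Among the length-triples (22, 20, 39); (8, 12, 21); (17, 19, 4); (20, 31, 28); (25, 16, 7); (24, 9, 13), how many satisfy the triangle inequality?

3

(20,22,39): 20+22 > 39 → valid
(8,12,21): 8+12 ≤ 21 → not valid
(4,17,19): 4+17 > 19 → valid
(20,28,31): 20+28 > 31 → valid
(7,16,25): 7+16 ≤ 25 → not valid
(9,13,24): 9+13 ≤ 24 → not valid
3 of the 6 triples form a triangle.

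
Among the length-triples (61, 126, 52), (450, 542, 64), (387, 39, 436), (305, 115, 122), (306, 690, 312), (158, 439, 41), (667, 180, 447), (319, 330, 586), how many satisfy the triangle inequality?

(52,61,126): 52+61 ≤ 126 → not valid
(64,450,542): 64+450 ≤ 542 → not valid
(39,387,436): 39+387 ≤ 436 → not valid
(115,122,305): 115+122 ≤ 305 → not valid
(306,312,690): 306+312 ≤ 690 → not valid
(41,158,439): 41+158 ≤ 439 → not valid
(180,447,667): 180+447 ≤ 667 → not valid
(319,330,586): 319+330 > 586 → valid
1 of the 8 triples forms a triangle.

1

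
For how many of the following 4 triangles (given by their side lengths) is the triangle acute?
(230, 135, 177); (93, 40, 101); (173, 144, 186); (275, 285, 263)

3

(230,135,177): 135²+177² = 49554 < 52900 = 230² → obtuse
(93,40,101): 40²+93² = 10249 > 10201 = 101² → acute
(173,144,186): 144²+173² = 50665 > 34596 = 186² → acute
(275,285,263): 263²+275² = 144794 > 81225 = 285² → acute
3 of the 4 are acute.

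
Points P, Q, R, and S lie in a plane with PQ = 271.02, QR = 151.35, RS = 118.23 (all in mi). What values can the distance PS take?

The maximum is all hops collinear in one direction: 271.02 + 151.35 + 118.23 = 540.60.
The longest hop is 271.02; the others sum to 269.58. Folding the others back against it leaves at least 271.02 − 269.58 = 1.44.

1.44 ≤ PS ≤ 540.60 mi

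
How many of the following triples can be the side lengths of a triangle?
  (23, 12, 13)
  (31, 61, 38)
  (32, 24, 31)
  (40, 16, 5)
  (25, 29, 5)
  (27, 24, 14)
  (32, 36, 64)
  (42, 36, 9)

(12,13,23): 12+13 > 23 → valid
(31,38,61): 31+38 > 61 → valid
(24,31,32): 24+31 > 32 → valid
(5,16,40): 5+16 ≤ 40 → not valid
(5,25,29): 5+25 > 29 → valid
(14,24,27): 14+24 > 27 → valid
(32,36,64): 32+36 > 64 → valid
(9,36,42): 9+36 > 42 → valid
7 of the 8 triples form a triangle.

7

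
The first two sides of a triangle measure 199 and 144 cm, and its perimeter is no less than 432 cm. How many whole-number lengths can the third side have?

Triangle inequality: 55 < x < 343. Perimeter ≥ 432 gives x ≥ 432 − 199 − 144 = 89.
So 89 ≤ x < 343; integers 89 through 342: 254 values.

254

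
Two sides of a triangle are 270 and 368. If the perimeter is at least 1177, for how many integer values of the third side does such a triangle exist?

99

Triangle inequality: 98 < x < 638. Perimeter ≥ 1177 gives x ≥ 1177 − 270 − 368 = 539.
So 539 ≤ x < 638; integers 539 through 637: 99 values.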